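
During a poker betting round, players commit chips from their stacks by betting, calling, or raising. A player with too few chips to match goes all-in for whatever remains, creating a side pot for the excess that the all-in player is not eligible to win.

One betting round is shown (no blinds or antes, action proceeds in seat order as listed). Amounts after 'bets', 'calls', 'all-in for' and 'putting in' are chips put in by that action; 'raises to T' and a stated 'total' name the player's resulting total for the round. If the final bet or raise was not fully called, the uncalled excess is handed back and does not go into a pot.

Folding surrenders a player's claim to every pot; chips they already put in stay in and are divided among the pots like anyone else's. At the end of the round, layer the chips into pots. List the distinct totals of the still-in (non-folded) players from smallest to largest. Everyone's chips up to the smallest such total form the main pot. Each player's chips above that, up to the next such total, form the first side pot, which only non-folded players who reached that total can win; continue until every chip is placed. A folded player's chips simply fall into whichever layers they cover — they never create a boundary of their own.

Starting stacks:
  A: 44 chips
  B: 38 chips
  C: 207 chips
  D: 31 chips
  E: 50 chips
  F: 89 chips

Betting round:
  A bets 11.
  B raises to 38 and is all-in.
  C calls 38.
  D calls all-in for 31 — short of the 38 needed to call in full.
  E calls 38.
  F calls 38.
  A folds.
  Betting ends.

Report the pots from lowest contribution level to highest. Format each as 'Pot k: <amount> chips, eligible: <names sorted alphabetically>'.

Pot 1: 166 chips, eligible: B, C, D, E, F
Pot 2: 28 chips, eligible: B, C, E, F

Derivation:
Contributions: A=11, B=38, C=38, D=31, E=38, F=38
Folded: A
Pot levels (distinct totals of non-folded players): 31, 38
Layer 1-31: A 11 + B 31 + C 31 + D 31 + E 31 + F 31 = 166 chips; eligible B, C, D, E, F
Layer 32-38: 7 each from B, C, E, F = 7*4 = 28 chips; eligible B, C, E, F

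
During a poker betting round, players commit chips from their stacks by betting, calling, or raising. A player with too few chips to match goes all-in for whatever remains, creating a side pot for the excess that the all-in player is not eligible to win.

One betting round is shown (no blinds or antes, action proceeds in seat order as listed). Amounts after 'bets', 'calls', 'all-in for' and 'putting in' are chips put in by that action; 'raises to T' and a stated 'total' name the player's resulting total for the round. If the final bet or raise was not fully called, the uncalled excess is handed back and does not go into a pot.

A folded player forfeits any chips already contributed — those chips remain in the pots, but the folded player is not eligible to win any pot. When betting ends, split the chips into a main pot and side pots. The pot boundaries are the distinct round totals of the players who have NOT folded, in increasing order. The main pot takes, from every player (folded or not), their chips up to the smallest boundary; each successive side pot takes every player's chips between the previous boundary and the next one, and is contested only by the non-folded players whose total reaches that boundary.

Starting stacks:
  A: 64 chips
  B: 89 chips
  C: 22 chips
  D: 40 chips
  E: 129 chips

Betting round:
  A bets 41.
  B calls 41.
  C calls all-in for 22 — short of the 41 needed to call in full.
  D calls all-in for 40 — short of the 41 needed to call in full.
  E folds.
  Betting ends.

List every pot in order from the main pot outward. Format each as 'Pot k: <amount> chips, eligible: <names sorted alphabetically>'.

Contributions: A=41, B=41, C=22, D=40
Folded: E
Pot levels (distinct totals of non-folded players): 22, 40, 41
Layer 1-22: 22 each from A, B, C, D = 22*4 = 88 chips; eligible A, B, C, D
Layer 23-40: 18 each from A, B, D = 18*3 = 54 chips; eligible A, B, D
Layer 41-41: 1 each from A, B = 1*2 = 2 chips; eligible A, B

Pot 1: 88 chips, eligible: A, B, C, D
Pot 2: 54 chips, eligible: A, B, D
Pot 3: 2 chips, eligible: A, B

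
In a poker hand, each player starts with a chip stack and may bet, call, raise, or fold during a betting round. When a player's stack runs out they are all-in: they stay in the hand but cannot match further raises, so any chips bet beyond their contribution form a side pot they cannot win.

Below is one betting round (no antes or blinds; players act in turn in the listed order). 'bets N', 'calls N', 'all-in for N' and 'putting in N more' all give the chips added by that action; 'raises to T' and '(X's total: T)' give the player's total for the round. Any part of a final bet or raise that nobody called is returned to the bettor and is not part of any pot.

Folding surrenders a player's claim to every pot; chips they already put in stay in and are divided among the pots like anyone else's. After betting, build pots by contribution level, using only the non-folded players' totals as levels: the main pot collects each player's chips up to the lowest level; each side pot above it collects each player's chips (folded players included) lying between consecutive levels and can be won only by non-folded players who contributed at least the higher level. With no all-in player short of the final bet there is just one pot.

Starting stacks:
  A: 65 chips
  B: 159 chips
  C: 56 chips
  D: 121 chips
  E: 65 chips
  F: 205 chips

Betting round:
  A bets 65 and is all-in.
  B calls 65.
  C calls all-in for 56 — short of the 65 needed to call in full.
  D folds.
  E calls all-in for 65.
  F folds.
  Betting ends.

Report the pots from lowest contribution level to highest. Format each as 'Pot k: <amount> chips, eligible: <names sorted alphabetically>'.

Pot 1: 224 chips, eligible: A, B, C, E
Pot 2: 27 chips, eligible: A, B, E

Derivation:
Contributions: A=65, B=65, C=56, E=65
Folded: D, F
Pot levels (distinct totals of non-folded players): 56, 65
Layer 1-56: 56 each from A, B, C, E = 56*4 = 224 chips; eligible A, B, C, E
Layer 57-65: 9 each from A, B, E = 9*3 = 27 chips; eligible A, B, E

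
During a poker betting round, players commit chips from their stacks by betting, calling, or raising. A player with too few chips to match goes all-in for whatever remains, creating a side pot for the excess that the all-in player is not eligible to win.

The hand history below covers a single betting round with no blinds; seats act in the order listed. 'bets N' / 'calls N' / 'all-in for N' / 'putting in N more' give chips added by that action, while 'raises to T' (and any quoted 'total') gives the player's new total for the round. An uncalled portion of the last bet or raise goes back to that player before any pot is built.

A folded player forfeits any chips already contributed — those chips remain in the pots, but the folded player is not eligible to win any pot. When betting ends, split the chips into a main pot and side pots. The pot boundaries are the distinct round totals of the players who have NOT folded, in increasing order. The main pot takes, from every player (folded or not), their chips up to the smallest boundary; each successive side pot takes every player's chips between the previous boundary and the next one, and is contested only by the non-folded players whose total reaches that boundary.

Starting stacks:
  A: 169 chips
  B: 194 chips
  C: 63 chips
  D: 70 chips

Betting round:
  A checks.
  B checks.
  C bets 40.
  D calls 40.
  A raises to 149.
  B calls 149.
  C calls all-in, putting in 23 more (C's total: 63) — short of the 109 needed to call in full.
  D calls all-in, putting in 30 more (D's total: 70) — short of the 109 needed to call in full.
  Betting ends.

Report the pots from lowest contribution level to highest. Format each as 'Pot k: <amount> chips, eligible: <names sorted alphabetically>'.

Pot 1: 252 chips, eligible: A, B, C, D
Pot 2: 21 chips, eligible: A, B, D
Pot 3: 158 chips, eligible: A, B

Derivation:
Contributions: A=149, B=149, C=63, D=70
Pot levels (distinct totals of non-folded players): 63, 70, 149
Layer 1-63: 63 each from A, B, C, D = 63*4 = 252 chips; eligible A, B, C, D
Layer 64-70: 7 each from A, B, D = 7*3 = 21 chips; eligible A, B, D
Layer 71-149: 79 each from A, B = 79*2 = 158 chips; eligible A, B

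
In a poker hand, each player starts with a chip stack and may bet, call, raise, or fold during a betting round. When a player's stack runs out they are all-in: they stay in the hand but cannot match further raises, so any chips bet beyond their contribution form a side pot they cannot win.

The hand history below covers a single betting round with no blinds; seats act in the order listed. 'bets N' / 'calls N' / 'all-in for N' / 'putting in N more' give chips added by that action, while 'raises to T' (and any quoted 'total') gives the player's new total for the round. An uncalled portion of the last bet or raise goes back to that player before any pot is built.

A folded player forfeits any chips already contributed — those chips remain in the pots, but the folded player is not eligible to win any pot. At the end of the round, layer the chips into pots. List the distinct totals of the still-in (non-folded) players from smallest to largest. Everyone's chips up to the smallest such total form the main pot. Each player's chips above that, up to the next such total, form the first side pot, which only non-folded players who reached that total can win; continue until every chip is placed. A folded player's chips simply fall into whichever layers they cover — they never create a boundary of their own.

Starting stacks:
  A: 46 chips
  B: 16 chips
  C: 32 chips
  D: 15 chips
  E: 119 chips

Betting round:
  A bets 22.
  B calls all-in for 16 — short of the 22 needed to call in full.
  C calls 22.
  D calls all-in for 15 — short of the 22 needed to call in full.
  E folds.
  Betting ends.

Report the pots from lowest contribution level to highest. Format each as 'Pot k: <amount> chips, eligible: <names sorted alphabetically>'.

Contributions: A=22, B=16, C=22, D=15
Folded: E
Pot levels (distinct totals of non-folded players): 15, 16, 22
Layer 1-15: 15 each from A, B, C, D = 15*4 = 60 chips; eligible A, B, C, D
Layer 16-16: 1 each from A, B, C = 1*3 = 3 chips; eligible A, B, C
Layer 17-22: 6 each from A, C = 6*2 = 12 chips; eligible A, C

Pot 1: 60 chips, eligible: A, B, C, D
Pot 2: 3 chips, eligible: A, B, C
Pot 3: 12 chips, eligible: A, C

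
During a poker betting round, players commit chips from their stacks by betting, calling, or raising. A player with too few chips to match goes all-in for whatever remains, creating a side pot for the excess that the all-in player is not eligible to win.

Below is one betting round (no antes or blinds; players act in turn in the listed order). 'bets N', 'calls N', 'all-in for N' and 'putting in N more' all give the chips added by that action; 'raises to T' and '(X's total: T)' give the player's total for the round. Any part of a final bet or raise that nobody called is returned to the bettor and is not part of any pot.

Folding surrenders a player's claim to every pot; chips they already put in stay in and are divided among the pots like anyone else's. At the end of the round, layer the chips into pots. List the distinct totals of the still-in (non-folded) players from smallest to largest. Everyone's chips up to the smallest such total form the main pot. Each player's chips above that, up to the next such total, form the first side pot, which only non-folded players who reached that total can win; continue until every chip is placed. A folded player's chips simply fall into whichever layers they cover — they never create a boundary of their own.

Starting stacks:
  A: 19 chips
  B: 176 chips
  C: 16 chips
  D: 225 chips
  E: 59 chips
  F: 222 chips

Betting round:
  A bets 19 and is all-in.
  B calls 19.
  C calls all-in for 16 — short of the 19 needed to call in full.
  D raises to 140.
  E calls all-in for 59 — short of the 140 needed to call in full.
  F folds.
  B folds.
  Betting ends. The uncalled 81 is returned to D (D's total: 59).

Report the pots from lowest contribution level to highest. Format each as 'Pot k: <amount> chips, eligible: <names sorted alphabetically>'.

Contributions (after 81 returned to D): A=19, B=19, C=16, D=59, E=59
Folded: B, F
Pot levels (distinct totals of non-folded players): 16, 19, 59
Layer 1-16: 16 each from A, B, C, D, E = 16*5 = 80 chips; eligible A, C, D, E
Layer 17-19: 3 each from A, B, D, E = 3*4 = 12 chips; eligible A, D, E
Layer 20-59: 40 each from D, E = 40*2 = 80 chips; eligible D, E

Pot 1: 80 chips, eligible: A, C, D, E
Pot 2: 12 chips, eligible: A, D, E
Pot 3: 80 chips, eligible: D, E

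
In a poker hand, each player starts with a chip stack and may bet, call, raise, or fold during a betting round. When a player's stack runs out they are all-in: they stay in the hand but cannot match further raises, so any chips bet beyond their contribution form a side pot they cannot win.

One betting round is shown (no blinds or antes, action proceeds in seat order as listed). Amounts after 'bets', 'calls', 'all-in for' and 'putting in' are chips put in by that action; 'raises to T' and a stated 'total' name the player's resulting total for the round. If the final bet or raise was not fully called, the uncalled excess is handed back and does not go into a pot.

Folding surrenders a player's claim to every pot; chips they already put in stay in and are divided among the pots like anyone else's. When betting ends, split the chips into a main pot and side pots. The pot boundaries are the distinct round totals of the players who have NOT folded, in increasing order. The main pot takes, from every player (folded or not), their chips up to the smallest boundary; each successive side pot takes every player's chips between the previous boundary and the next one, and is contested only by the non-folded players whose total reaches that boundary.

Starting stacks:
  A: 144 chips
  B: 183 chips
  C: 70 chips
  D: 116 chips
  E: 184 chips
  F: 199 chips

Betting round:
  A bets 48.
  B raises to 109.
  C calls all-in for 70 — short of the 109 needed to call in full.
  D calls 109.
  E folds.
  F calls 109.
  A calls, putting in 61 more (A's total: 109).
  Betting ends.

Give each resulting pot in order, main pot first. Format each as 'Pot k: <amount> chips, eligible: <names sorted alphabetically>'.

Contributions: A=109, B=109, C=70, D=109, F=109
Folded: E
Pot levels (distinct totals of non-folded players): 70, 109
Layer 1-70: 70 each from A, B, C, D, F = 70*5 = 350 chips; eligible A, B, C, D, F
Layer 71-109: 39 each from A, B, D, F = 39*4 = 156 chips; eligible A, B, D, F

Pot 1: 350 chips, eligible: A, B, C, D, F
Pot 2: 156 chips, eligible: A, B, D, F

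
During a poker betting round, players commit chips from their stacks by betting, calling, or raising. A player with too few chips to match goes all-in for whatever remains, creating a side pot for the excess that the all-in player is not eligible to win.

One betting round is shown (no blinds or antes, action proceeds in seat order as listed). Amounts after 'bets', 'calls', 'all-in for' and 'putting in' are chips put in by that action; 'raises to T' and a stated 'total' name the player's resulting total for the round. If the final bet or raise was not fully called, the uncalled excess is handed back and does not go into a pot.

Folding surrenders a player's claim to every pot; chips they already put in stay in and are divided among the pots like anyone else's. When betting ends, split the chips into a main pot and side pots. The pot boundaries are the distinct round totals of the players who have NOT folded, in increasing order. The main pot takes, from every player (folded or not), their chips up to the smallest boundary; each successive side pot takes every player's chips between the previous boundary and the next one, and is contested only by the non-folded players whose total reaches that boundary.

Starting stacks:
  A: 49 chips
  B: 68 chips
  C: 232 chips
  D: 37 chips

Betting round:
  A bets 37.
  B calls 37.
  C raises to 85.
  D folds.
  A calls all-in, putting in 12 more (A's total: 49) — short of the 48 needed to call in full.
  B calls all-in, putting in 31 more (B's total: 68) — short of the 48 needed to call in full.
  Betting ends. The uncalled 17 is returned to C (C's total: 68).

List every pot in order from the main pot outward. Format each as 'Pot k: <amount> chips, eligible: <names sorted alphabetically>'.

Contributions (after 17 returned to C): A=49, B=68, C=68
Folded: D
Pot levels (distinct totals of non-folded players): 49, 68
Layer 1-49: 49 each from A, B, C = 49*3 = 147 chips; eligible A, B, C
Layer 50-68: 19 each from B, C = 19*2 = 38 chips; eligible B, C

Pot 1: 147 chips, eligible: A, B, C
Pot 2: 38 chips, eligible: B, C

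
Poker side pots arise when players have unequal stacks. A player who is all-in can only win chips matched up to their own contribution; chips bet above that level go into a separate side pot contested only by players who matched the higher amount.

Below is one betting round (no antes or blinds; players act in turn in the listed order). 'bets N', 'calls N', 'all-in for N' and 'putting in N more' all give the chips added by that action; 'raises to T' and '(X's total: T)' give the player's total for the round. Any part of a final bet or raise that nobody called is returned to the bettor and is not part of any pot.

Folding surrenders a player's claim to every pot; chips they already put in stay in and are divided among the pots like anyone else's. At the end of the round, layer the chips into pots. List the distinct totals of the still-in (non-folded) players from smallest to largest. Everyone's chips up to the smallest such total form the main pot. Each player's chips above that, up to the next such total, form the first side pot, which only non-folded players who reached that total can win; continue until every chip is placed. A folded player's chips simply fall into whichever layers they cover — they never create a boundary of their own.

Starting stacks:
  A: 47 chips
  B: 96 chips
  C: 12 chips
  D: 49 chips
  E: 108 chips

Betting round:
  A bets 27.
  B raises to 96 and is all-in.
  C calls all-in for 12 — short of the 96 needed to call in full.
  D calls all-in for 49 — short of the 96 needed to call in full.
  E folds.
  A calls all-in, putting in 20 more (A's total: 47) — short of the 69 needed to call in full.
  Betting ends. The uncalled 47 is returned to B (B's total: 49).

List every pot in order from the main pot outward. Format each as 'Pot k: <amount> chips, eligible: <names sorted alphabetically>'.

Contributions (after 47 returned to B): A=47, B=49, C=12, D=49
Folded: E
Pot levels (distinct totals of non-folded players): 12, 47, 49
Layer 1-12: 12 each from A, B, C, D = 12*4 = 48 chips; eligible A, B, C, D
Layer 13-47: 35 each from A, B, D = 35*3 = 105 chips; eligible A, B, D
Layer 48-49: 2 each from B, D = 2*2 = 4 chips; eligible B, D

Pot 1: 48 chips, eligible: A, B, C, D
Pot 2: 105 chips, eligible: A, B, D
Pot 3: 4 chips, eligible: B, D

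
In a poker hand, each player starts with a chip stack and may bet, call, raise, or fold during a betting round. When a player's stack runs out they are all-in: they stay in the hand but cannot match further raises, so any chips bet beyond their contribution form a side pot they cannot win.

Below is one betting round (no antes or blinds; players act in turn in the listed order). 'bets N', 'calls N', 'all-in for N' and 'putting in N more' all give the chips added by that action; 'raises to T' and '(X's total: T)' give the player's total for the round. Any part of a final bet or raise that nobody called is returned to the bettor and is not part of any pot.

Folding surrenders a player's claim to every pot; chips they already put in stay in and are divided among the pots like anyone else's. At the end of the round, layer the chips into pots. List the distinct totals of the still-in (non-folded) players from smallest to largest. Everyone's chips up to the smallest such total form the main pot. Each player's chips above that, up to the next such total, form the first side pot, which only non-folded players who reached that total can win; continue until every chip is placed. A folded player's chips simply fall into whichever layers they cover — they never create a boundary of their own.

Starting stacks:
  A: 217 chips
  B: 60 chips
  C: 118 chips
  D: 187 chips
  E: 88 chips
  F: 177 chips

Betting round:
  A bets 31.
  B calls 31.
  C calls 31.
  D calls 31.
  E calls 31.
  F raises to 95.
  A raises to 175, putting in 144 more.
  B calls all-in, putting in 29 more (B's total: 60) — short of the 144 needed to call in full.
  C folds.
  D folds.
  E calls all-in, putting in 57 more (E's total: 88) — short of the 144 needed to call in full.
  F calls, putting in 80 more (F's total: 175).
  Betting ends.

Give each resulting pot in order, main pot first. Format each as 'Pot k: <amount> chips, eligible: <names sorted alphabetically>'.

Contributions: A=175, B=60, C=31, D=31, E=88, F=175
Folded: C, D
Pot levels (distinct totals of non-folded players): 60, 88, 175
Layer 1-60: A 60 + B 60 + C 31 + D 31 + E 60 + F 60 = 302 chips; eligible A, B, E, F
Layer 61-88: 28 each from A, E, F = 28*3 = 84 chips; eligible A, E, F
Layer 89-175: 87 each from A, F = 87*2 = 174 chips; eligible A, F

Pot 1: 302 chips, eligible: A, B, E, F
Pot 2: 84 chips, eligible: A, E, F
Pot 3: 174 chips, eligible: A, F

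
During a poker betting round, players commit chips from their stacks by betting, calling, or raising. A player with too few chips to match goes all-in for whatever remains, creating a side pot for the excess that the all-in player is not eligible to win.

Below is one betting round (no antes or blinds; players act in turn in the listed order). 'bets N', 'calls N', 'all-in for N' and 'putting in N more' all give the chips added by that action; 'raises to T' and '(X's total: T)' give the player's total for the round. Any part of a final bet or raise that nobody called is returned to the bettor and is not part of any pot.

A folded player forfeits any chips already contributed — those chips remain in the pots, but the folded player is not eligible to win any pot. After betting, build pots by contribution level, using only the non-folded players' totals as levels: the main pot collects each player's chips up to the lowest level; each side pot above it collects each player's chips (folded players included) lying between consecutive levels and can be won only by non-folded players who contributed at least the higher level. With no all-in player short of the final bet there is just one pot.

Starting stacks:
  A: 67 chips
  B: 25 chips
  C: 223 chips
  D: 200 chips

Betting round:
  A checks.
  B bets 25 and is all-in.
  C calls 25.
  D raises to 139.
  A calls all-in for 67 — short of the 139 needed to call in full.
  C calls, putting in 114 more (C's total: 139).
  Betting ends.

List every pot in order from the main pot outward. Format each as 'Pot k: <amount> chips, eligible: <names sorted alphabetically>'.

Pot 1: 100 chips, eligible: A, B, C, D
Pot 2: 126 chips, eligible: A, C, D
Pot 3: 144 chips, eligible: C, D

Derivation:
Contributions: A=67, B=25, C=139, D=139
Pot levels (distinct totals of non-folded players): 25, 67, 139
Layer 1-25: 25 each from A, B, C, D = 25*4 = 100 chips; eligible A, B, C, D
Layer 26-67: 42 each from A, C, D = 42*3 = 126 chips; eligible A, C, D
Layer 68-139: 72 each from C, D = 72*2 = 144 chips; eligible C, D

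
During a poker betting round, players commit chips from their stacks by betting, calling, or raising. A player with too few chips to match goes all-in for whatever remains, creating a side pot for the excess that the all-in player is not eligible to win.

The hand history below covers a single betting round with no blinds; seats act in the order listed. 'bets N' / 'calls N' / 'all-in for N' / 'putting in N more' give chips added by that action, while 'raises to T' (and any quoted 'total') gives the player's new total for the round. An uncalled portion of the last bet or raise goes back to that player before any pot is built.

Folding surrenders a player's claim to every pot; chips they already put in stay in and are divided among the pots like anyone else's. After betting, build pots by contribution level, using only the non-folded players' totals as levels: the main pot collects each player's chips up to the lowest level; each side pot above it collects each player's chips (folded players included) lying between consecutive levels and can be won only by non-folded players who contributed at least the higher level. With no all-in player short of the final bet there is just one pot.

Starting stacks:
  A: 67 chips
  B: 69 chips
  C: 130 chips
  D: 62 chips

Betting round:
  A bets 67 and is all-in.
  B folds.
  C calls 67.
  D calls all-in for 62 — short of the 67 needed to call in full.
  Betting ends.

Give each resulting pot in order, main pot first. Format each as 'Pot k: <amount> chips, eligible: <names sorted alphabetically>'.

Contributions: A=67, C=67, D=62
Folded: B
Pot levels (distinct totals of non-folded players): 62, 67
Layer 1-62: 62 each from A, C, D = 62*3 = 186 chips; eligible A, C, D
Layer 63-67: 5 each from A, C = 5*2 = 10 chips; eligible A, C

Pot 1: 186 chips, eligible: A, C, D
Pot 2: 10 chips, eligible: A, C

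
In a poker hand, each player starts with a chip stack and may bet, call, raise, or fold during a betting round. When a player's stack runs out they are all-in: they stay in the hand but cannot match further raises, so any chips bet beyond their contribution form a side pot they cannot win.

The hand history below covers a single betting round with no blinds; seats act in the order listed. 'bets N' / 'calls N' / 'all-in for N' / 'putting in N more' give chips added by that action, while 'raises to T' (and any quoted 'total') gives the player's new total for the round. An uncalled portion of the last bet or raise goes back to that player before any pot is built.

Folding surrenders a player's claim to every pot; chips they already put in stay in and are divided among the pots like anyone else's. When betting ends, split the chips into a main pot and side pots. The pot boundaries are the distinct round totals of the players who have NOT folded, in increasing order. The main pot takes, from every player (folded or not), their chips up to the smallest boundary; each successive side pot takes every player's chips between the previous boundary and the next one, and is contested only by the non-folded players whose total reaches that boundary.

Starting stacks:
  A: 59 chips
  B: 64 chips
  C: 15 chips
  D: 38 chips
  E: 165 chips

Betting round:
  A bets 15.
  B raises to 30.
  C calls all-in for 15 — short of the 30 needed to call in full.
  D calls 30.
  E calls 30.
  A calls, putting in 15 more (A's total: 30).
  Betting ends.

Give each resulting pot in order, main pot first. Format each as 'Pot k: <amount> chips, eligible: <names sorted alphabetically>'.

Pot 1: 75 chips, eligible: A, B, C, D, E
Pot 2: 60 chips, eligible: A, B, D, E

Derivation:
Contributions: A=30, B=30, C=15, D=30, E=30
Pot levels (distinct totals of non-folded players): 15, 30
Layer 1-15: 15 each from A, B, C, D, E = 15*5 = 75 chips; eligible A, B, C, D, E
Layer 16-30: 15 each from A, B, D, E = 15*4 = 60 chips; eligible A, B, D, E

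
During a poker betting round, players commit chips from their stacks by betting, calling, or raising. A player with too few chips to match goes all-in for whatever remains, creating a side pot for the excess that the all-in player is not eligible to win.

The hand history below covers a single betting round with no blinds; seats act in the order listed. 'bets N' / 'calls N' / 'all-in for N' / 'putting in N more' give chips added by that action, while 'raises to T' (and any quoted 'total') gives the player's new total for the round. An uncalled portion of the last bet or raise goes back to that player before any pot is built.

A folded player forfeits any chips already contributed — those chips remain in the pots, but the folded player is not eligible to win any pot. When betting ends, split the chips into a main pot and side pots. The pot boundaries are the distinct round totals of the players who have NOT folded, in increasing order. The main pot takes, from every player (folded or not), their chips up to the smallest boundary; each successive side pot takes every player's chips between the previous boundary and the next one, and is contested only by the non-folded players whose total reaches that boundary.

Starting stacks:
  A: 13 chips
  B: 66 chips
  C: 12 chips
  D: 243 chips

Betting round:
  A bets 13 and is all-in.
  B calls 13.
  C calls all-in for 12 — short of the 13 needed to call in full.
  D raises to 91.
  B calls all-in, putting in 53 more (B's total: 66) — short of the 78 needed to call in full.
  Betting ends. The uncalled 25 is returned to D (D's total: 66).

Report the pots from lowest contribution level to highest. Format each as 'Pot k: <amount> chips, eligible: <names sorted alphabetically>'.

Contributions (after 25 returned to D): A=13, B=66, C=12, D=66
Pot levels (distinct totals of non-folded players): 12, 13, 66
Layer 1-12: 12 each from A, B, C, D = 12*4 = 48 chips; eligible A, B, C, D
Layer 13-13: 1 each from A, B, D = 1*3 = 3 chips; eligible A, B, D
Layer 14-66: 53 each from B, D = 53*2 = 106 chips; eligible B, D

Pot 1: 48 chips, eligible: A, B, C, D
Pot 2: 3 chips, eligible: A, B, D
Pot 3: 106 chips, eligible: B, D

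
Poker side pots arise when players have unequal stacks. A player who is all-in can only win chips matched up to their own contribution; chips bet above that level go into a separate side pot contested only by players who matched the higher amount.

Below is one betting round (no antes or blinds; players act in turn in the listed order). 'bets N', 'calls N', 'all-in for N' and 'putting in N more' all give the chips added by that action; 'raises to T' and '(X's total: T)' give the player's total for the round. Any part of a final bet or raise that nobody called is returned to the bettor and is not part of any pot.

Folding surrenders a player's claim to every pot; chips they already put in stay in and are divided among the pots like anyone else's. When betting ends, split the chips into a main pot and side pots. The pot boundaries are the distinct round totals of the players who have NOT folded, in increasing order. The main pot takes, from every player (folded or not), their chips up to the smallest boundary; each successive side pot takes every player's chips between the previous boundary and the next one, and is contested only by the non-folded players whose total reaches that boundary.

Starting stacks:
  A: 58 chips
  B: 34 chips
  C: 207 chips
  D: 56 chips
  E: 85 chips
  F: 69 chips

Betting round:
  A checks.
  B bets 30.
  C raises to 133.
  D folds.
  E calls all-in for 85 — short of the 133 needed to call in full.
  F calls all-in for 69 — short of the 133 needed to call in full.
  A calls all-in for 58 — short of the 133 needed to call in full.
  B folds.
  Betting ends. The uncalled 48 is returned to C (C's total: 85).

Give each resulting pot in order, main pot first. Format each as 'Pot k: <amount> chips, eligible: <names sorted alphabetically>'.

Pot 1: 262 chips, eligible: A, C, E, F
Pot 2: 33 chips, eligible: C, E, F
Pot 3: 32 chips, eligible: C, E

Derivation:
Contributions (after 48 returned to C): A=58, B=30, C=85, E=85, F=69
Folded: B, D
Pot levels (distinct totals of non-folded players): 58, 69, 85
Layer 1-58: A 58 + B 30 + C 58 + E 58 + F 58 = 262 chips; eligible A, C, E, F
Layer 59-69: 11 each from C, E, F = 11*3 = 33 chips; eligible C, E, F
Layer 70-85: 16 each from C, E = 16*2 = 32 chips; eligible C, E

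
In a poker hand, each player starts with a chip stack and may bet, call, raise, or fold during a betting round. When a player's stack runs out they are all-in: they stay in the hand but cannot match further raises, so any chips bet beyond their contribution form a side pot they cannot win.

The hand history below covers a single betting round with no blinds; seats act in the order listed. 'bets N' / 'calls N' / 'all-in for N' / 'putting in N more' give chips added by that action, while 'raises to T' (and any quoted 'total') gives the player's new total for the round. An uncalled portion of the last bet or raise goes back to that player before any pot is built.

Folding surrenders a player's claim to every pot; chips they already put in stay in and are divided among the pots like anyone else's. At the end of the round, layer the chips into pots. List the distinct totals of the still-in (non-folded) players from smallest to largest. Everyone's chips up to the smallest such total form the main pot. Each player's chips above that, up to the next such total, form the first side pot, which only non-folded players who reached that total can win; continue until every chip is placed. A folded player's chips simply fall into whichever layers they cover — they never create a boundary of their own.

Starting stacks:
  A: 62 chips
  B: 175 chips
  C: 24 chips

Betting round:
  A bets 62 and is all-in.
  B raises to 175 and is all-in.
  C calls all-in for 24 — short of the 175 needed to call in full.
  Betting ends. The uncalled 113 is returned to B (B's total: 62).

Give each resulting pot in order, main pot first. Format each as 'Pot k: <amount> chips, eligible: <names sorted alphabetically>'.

Contributions (after 113 returned to B): A=62, B=62, C=24
Pot levels (distinct totals of non-folded players): 24, 62
Layer 1-24: 24 each from A, B, C = 24*3 = 72 chips; eligible A, B, C
Layer 25-62: 38 each from A, B = 38*2 = 76 chips; eligible A, B

Pot 1: 72 chips, eligible: A, B, C
Pot 2: 76 chips, eligible: A, B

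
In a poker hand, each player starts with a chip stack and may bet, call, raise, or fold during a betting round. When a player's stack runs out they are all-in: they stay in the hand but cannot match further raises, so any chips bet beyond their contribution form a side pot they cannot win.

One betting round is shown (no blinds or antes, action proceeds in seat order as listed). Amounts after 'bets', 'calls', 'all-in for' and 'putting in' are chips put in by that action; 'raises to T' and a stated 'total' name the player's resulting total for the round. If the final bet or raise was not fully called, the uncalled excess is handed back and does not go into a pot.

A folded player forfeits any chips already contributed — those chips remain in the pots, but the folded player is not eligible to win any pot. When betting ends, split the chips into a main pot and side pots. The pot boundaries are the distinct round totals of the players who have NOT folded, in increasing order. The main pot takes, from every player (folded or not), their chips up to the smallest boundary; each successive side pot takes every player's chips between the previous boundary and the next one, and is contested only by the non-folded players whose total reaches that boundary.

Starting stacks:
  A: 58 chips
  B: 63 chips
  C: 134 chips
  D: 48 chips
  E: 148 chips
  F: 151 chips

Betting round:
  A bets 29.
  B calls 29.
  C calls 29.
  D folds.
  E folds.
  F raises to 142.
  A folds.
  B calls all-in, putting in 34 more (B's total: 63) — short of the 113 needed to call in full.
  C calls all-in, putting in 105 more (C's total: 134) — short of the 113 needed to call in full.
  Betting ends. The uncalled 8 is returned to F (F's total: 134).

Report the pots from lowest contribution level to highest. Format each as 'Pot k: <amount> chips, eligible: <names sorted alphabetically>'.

Pot 1: 218 chips, eligible: B, C, F
Pot 2: 142 chips, eligible: C, F

Derivation:
Contributions (after 8 returned to F): A=29, B=63, C=134, F=134
Folded: A, D, E
Pot levels (distinct totals of non-folded players): 63, 134
Layer 1-63: A 29 + B 63 + C 63 + F 63 = 218 chips; eligible B, C, F
Layer 64-134: 71 each from C, F = 71*2 = 142 chips; eligible C, F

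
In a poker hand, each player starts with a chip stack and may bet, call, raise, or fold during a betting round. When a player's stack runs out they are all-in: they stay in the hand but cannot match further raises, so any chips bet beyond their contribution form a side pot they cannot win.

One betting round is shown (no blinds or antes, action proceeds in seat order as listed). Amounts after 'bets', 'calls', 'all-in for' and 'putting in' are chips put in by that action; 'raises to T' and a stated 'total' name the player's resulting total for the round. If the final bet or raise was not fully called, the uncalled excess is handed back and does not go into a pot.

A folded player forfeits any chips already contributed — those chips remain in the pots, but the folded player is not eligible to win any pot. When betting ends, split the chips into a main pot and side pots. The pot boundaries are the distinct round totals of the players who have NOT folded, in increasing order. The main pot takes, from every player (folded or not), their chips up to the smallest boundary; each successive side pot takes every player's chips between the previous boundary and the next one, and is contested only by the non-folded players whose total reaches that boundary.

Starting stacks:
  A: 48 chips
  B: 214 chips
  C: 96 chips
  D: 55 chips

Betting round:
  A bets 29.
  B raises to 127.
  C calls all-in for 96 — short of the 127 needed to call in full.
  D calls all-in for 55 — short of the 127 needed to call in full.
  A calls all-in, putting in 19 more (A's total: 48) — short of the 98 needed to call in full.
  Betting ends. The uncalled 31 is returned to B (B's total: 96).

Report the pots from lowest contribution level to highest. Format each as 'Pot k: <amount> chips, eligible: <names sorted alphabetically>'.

Contributions (after 31 returned to B): A=48, B=96, C=96, D=55
Pot levels (distinct totals of non-folded players): 48, 55, 96
Layer 1-48: 48 each from A, B, C, D = 48*4 = 192 chips; eligible A, B, C, D
Layer 49-55: 7 each from B, C, D = 7*3 = 21 chips; eligible B, C, D
Layer 56-96: 41 each from B, C = 41*2 = 82 chips; eligible B, C

Pot 1: 192 chips, eligible: A, B, C, D
Pot 2: 21 chips, eligible: B, C, D
Pot 3: 82 chips, eligible: B, C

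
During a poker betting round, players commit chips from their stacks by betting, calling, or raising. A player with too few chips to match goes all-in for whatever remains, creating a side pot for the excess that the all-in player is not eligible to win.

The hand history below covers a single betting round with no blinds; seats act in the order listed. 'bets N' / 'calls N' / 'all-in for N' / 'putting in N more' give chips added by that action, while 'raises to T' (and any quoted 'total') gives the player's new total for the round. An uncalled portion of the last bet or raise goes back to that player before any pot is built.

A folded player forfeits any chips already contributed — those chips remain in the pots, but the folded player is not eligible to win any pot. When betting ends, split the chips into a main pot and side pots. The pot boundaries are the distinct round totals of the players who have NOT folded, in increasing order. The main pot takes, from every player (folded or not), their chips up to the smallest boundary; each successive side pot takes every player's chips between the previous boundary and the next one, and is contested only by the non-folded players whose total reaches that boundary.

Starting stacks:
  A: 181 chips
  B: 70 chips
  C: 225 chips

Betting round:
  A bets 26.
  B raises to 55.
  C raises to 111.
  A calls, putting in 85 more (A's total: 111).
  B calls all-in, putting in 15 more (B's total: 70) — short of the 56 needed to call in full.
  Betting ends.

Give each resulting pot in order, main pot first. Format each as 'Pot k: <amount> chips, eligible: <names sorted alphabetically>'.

Contributions: A=111, B=70, C=111
Pot levels (distinct totals of non-folded players): 70, 111
Layer 1-70: 70 each from A, B, C = 70*3 = 210 chips; eligible A, B, C
Layer 71-111: 41 each from A, C = 41*2 = 82 chips; eligible A, C

Pot 1: 210 chips, eligible: A, B, C
Pot 2: 82 chips, eligible: A, C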